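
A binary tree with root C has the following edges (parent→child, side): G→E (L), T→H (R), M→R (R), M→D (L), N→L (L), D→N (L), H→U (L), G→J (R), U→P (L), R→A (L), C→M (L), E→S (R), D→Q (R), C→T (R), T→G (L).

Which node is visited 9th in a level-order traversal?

Level-order visits nodes level by level from the root, left to right within each level.
Level 0: C
Level 1: M, T
Level 2: D, R, G, H
Level 3: N, Q, A, E, J, U
Level 4: L, S, P
Full level-order sequence: C, M, T, D, R, G, H, N, Q, A, E, J, U, L, S, P.

Q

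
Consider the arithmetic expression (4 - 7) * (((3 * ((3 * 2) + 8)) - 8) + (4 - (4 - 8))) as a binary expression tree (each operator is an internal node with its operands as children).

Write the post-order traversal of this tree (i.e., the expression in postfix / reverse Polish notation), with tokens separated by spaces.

Post-order on an expression tree gives postfix notation: for each operator, emit left operand, right operand, then the operator.

4 7 - 3 3 2 * 8 + * 8 - 4 4 8 - - + *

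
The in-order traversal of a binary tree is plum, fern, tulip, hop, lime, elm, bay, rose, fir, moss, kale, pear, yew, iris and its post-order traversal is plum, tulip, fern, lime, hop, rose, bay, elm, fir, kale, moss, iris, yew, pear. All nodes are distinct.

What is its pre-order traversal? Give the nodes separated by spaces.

The last element of post-order is the root; it splits in-order into left and right subtrees.
Root pear: left subtree has 11 nodes {plum, fern, tulip, hop, lime, elm, bay, rose, fir, moss, kale}, right has 2 {yew, iris}.
  Root moss: left subtree has 9 nodes {plum, fern, tulip, hop, lime, elm, bay, rose, fir}, right has 1 {kale}.
    Root fir: left subtree has 8 nodes {plum, fern, tulip, hop, lime, elm, bay, rose}, right has 0 { }.
      Root elm: left subtree has 5 nodes {plum, fern, tulip, hop, lime}, right has 2 {bay, rose}.
        Root hop: left subtree has 3 nodes {plum, fern, tulip}, right has 1 {lime}.
          Root fern: left subtree has 1 node {plum}, right has 1 {tulip}.
        Root bay: left subtree has 0 nodes { }, right has 1 {rose}.
  Root yew: left subtree has 0 nodes { }, right has 1 {iris}.

pear moss fir elm hop fern plum tulip lime bay rose kale yew iris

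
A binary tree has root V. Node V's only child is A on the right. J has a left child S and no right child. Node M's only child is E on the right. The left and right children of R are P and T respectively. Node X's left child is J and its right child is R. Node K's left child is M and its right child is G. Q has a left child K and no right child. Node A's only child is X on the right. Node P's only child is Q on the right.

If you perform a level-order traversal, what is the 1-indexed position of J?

4

Level-order visits nodes level by level from the root, left to right within each level.
Level 0: V
Level 1: A
Level 2: X
Level 3: J, R
Level 4: S, P, T
Level 5: Q
Level 6: K
Level 7: M, G
Level 8: E
Full level-order sequence: V, A, X, J, R, S, P, T, Q, K, M, G, E.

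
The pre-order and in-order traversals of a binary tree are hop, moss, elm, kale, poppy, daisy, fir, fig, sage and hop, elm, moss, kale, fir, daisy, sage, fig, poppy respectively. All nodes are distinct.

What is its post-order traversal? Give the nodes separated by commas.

The first element of pre-order is the root; it splits in-order into left and right subtrees.
Root hop: left subtree has 0 nodes { }, right has 8 {elm, moss, kale, fir, daisy, sage, fig, poppy}.
  Root moss: left subtree has 1 node {elm}, right has 6 {kale, fir, daisy, sage, fig, poppy}.
    Root kale: left subtree has 0 nodes { }, right has 5 {fir, daisy, sage, fig, poppy}.
      Root poppy: left subtree has 4 nodes {fir, daisy, sage, fig}, right has 0 { }.
        Root daisy: left subtree has 1 node {fir}, right has 2 {sage, fig}.
          Root fig: left subtree has 1 node {sage}, right has 0 { }.

elm, fir, sage, fig, daisy, poppy, kale, moss, hop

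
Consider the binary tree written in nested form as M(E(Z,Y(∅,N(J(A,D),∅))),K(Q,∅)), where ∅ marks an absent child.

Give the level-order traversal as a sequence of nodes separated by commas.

Level-order visits nodes level by level from the root, left to right within each level.
Level 0: M
Level 1: E, K
Level 2: Z, Y, Q
Level 3: N
Level 4: J
Level 5: A, D

M, E, K, Z, Y, Q, N, J, A, D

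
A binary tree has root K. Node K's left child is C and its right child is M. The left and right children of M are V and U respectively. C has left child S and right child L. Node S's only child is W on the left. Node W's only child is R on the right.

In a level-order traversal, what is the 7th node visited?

Level-order visits nodes level by level from the root, left to right within each level.
Level 0: K
Level 1: C, M
Level 2: S, L, V, U
Level 3: W
Level 4: R
Full level-order sequence: K, C, M, S, L, V, U, W, R.

U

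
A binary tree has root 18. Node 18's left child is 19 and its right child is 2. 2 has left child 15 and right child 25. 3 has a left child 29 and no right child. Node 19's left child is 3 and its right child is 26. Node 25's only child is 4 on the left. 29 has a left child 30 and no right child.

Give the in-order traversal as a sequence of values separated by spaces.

In-order visits the left subtree, then the node, then the right subtree.
At 18: go left to 19.
  At 19: go left to 3.
    At 3: go left to 29.
      At 29: go left to 30.
        30 is a leaf — visit 30.
      Visit 29.
      At 29: no right child.
    Visit 3.
    At 3: no right child.
  Visit 19.
  At 19: go right to 26.
    26 is a leaf — visit 26.
Visit 18.
At 18: go right to 2.
  At 2: go left to 15.
    15 is a leaf — visit 15.
  Visit 2.
  At 2: go right to 25.
    At 25: go left to 4.
      4 is a leaf — visit 4.
    Visit 25.
    At 25: no right child.

30 29 3 19 26 18 15 2 4 25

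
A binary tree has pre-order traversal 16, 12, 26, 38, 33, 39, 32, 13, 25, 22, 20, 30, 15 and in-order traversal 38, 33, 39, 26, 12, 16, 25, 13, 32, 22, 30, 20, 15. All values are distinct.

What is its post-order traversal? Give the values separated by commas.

The first element of pre-order is the root; it splits in-order into left and right subtrees.
Root 16: left subtree has 5 nodes {38, 33, 39, 26, 12}, right has 7 {25, 13, 32, 22, 30, 20, 15}.
  Root 12: left subtree has 4 nodes {38, 33, 39, 26}, right has 0 { }.
    Root 26: left subtree has 3 nodes {38, 33, 39}, right has 0 { }.
      Root 38: left subtree has 0 nodes { }, right has 2 {33, 39}.
        Root 33: left subtree has 0 nodes { }, right has 1 {39}.
  Root 32: left subtree has 2 nodes {25, 13}, right has 4 {22, 30, 20, 15}.
    Root 13: left subtree has 1 node {25}, right has 0 { }.
    Root 22: left subtree has 0 nodes { }, right has 3 {30, 20, 15}.
      Root 20: left subtree has 1 node {30}, right has 1 {15}.

39, 33, 38, 26, 12, 25, 13, 30, 15, 20, 22, 32, 16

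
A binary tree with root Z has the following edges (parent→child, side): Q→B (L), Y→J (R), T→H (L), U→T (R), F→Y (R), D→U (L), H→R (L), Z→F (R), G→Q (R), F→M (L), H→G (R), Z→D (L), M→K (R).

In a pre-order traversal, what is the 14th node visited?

Pre-order visits the node, then its left subtree, then its right subtree.
Visit Z.
At Z: go left to D.
  Visit D.
  At D: go left to U.
    Visit U.
    At U: no left child.
    At U: go right to T.
      Visit T.
      At T: go left to H.
        Visit H.
        At H: go left to R.
          R is a leaf — visit R.
        At H: go right to G.
          Visit G.
          At G: no left child.
          At G: go right to Q.
            Visit Q.
            At Q: go left to B.
              B is a leaf — visit B.
            At Q: no right child.
      At T: no right child.
  At D: no right child.
At Z: go right to F.
  Visit F.
  At F: go left to M.
    Visit M.
    At M: no left child.
    At M: go right to K.
      K is a leaf — visit K.
  At F: go right to Y.
    Visit Y.
    At Y: no left child.
    At Y: go right to J.
      J is a leaf — visit J.
Full pre-order sequence: Z, D, U, T, H, R, G, Q, B, F, M, K, Y, J.

J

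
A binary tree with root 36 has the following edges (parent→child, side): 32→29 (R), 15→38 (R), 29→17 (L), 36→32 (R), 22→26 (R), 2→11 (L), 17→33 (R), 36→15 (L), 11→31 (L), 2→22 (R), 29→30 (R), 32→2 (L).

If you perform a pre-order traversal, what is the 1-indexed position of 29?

10

Pre-order visits the node, then its left subtree, then its right subtree.
Visit 36.
At 36: go left to 15.
  Visit 15.
  At 15: no left child.
  At 15: go right to 38.
    38 is a leaf — visit 38.
At 36: go right to 32.
  Visit 32.
  At 32: go left to 2.
    Visit 2.
    At 2: go left to 11.
      Visit 11.
      At 11: go left to 31.
        31 is a leaf — visit 31.
      At 11: no right child.
    At 2: go right to 22.
      Visit 22.
      At 22: no left child.
      At 22: go right to 26.
        26 is a leaf — visit 26.
  At 32: go right to 29.
    Visit 29.
    At 29: go left to 17.
      Visit 17.
      At 17: no left child.
      At 17: go right to 33.
        33 is a leaf — visit 33.
    At 29: go right to 30.
      30 is a leaf — visit 30.
Full pre-order sequence: 36, 15, 38, 32, 2, 11, 31, 22, 26, 29, 17, 33, 30.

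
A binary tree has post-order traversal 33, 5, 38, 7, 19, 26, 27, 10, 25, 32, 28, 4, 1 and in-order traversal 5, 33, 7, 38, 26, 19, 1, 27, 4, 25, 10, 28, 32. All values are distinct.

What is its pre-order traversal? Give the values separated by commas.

The last element of post-order is the root; it splits in-order into left and right subtrees.
Root 1: left subtree has 6 nodes {5, 33, 7, 38, 26, 19}, right has 6 {27, 4, 25, 10, 28, 32}.
  Root 26: left subtree has 4 nodes {5, 33, 7, 38}, right has 1 {19}.
    Root 7: left subtree has 2 nodes {5, 33}, right has 1 {38}.
      Root 5: left subtree has 0 nodes { }, right has 1 {33}.
  Root 4: left subtree has 1 node {27}, right has 4 {25, 10, 28, 32}.
    Root 28: left subtree has 2 nodes {25, 10}, right has 1 {32}.
      Root 25: left subtree has 0 nodes { }, right has 1 {10}.

1, 26, 7, 5, 33, 38, 19, 4, 27, 28, 25, 10, 32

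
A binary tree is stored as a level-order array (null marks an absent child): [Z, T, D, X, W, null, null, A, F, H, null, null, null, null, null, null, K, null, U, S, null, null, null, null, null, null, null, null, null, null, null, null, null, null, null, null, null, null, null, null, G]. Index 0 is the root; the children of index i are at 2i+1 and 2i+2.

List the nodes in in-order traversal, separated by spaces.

In-order visits the left subtree, then the node, then the right subtree.
At Z: go left to T.
  At T: go left to X.
    At X: go left to A.
      At A: no left child.
      Visit A.
      At A: go right to K.
        K is a leaf — visit K.
    Visit X.
    At X: go right to F.
      At F: no left child.
      Visit F.
      At F: go right to U.
        U is a leaf — visit U.
  Visit T.
  At T: go right to W.
    At W: go left to H.
      At H: go left to S.
        At S: no left child.
        Visit S.
        At S: go right to G.
          G is a leaf — visit G.
      Visit H.
      At H: no right child.
    Visit W.
    At W: no right child.
Visit Z.
At Z: go right to D.
  D is a leaf — visit D.

A K X F U T S G H W Z D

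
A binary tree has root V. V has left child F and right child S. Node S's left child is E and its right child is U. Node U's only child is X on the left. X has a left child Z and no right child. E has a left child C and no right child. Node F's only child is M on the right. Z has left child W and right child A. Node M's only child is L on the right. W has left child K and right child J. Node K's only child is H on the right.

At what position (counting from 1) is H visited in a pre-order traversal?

Pre-order visits the node, then its left subtree, then its right subtree.
Visit V.
At V: go left to F.
  Visit F.
  At F: no left child.
  At F: go right to M.
    Visit M.
    At M: no left child.
    At M: go right to L.
      L is a leaf — visit L.
At V: go right to S.
  Visit S.
  At S: go left to E.
    Visit E.
    At E: go left to C.
      C is a leaf — visit C.
    At E: no right child.
  At S: go right to U.
    Visit U.
    At U: go left to X.
      Visit X.
      At X: go left to Z.
        Visit Z.
        At Z: go left to W.
          Visit W.
          At W: go left to K.
            Visit K.
            At K: no left child.
            At K: go right to H.
              H is a leaf — visit H.
          At W: go right to J.
            J is a leaf — visit J.
        At Z: go right to A.
          A is a leaf — visit A.
      At X: no right child.
    At U: no right child.
Full pre-order sequence: V, F, M, L, S, E, C, U, X, Z, W, K, H, J, A.

13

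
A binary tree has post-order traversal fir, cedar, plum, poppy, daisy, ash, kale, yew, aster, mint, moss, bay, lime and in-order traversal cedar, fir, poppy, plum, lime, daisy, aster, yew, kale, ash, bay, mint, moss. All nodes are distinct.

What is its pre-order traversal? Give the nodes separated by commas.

The last element of post-order is the root; it splits in-order into left and right subtrees.
Root lime: left subtree has 4 nodes {cedar, fir, poppy, plum}, right has 8 {daisy, aster, yew, kale, ash, bay, mint, moss}.
  Root poppy: left subtree has 2 nodes {cedar, fir}, right has 1 {plum}.
    Root cedar: left subtree has 0 nodes { }, right has 1 {fir}.
  Root bay: left subtree has 5 nodes {daisy, aster, yew, kale, ash}, right has 2 {mint, moss}.
    Root aster: left subtree has 1 node {daisy}, right has 3 {yew, kale, ash}.
      Root yew: left subtree has 0 nodes { }, right has 2 {kale, ash}.
        Root kale: left subtree has 0 nodes { }, right has 1 {ash}.
    Root moss: left subtree has 1 node {mint}, right has 0 { }.

lime, poppy, cedar, fir, plum, bay, aster, daisy, yew, kale, ash, moss, mint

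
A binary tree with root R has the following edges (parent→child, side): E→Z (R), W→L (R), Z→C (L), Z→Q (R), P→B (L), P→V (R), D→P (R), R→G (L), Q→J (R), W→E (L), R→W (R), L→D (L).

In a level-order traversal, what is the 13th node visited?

V

Level-order visits nodes level by level from the root, left to right within each level.
Level 0: R
Level 1: G, W
Level 2: E, L
Level 3: Z, D
Level 4: C, Q, P
Level 5: J, B, V
Full level-order sequence: R, G, W, E, L, Z, D, C, Q, P, J, B, V.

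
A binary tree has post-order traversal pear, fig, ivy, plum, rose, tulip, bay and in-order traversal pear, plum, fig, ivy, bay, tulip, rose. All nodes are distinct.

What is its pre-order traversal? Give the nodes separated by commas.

bay, plum, pear, ivy, fig, tulip, rose

The last element of post-order is the root; it splits in-order into left and right subtrees.
Root bay: left subtree has 4 nodes {pear, plum, fig, ivy}, right has 2 {tulip, rose}.
  Root plum: left subtree has 1 node {pear}, right has 2 {fig, ivy}.
    Root ivy: left subtree has 1 node {fig}, right has 0 { }.
  Root tulip: left subtree has 0 nodes { }, right has 1 {rose}.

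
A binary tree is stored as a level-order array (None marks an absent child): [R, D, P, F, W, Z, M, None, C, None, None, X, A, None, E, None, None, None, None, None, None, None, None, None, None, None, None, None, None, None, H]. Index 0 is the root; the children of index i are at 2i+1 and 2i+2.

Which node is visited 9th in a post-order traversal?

E

Post-order visits the left subtree, then the right subtree, then the node.
At R: go left to D.
  At D: go left to F.
    At F: no left child.
    At F: go right to C.
      C is a leaf — visit C.
    Visit F.
  At D: go right to W.
    W is a leaf — visit W.
  Visit D.
At R: go right to P.
  At P: go left to Z.
    At Z: go left to X.
      X is a leaf — visit X.
    At Z: go right to A.
      A is a leaf — visit A.
    Visit Z.
  At P: go right to M.
    At M: no left child.
    At M: go right to E.
      At E: no left child.
      At E: go right to H.
        H is a leaf — visit H.
      Visit E.
    Visit M.
  Visit P.
Visit R.
Full post-order sequence: C, F, W, D, X, A, Z, H, E, M, P, R.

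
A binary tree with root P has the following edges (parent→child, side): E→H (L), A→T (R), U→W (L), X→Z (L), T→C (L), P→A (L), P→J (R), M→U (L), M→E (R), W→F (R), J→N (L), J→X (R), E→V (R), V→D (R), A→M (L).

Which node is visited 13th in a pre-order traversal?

J

Pre-order visits the node, then its left subtree, then its right subtree.
Visit P.
At P: go left to A.
  Visit A.
  At A: go left to M.
    Visit M.
    At M: go left to U.
      Visit U.
      At U: go left to W.
        Visit W.
        At W: no left child.
        At W: go right to F.
          F is a leaf — visit F.
      At U: no right child.
    At M: go right to E.
      Visit E.
      At E: go left to H.
        H is a leaf — visit H.
      At E: go right to V.
        Visit V.
        At V: no left child.
        At V: go right to D.
          D is a leaf — visit D.
  At A: go right to T.
    Visit T.
    At T: go left to C.
      C is a leaf — visit C.
    At T: no right child.
At P: go right to J.
  Visit J.
  At J: go left to N.
    N is a leaf — visit N.
  At J: go right to X.
    Visit X.
    At X: go left to Z.
      Z is a leaf — visit Z.
    At X: no right child.
Full pre-order sequence: P, A, M, U, W, F, E, H, V, D, T, C, J, N, X, Z.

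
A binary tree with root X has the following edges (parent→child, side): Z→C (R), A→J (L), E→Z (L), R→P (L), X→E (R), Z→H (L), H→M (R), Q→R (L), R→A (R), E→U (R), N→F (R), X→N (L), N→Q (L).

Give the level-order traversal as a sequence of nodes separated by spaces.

X N E Q F Z U R H C P A M J

Level-order visits nodes level by level from the root, left to right within each level.
Level 0: X
Level 1: N, E
Level 2: Q, F, Z, U
Level 3: R, H, C
Level 4: P, A, M
Level 5: J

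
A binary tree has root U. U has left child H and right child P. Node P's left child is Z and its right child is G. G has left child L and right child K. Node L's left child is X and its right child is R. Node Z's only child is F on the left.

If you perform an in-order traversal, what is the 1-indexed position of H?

In-order visits the left subtree, then the node, then the right subtree.
At U: go left to H.
  H is a leaf — visit H.
Visit U.
At U: go right to P.
  At P: go left to Z.
    At Z: go left to F.
      F is a leaf — visit F.
    Visit Z.
    At Z: no right child.
  Visit P.
  At P: go right to G.
    At G: go left to L.
      At L: go left to X.
        X is a leaf — visit X.
      Visit L.
      At L: go right to R.
        R is a leaf — visit R.
    Visit G.
    At G: go right to K.
      K is a leaf — visit K.
Full in-order sequence: H, U, F, Z, P, X, L, R, G, K.

1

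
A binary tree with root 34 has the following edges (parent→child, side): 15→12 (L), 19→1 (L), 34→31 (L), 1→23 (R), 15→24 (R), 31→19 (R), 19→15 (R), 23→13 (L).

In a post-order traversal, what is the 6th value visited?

15

Post-order visits the left subtree, then the right subtree, then the node.
At 34: go left to 31.
  At 31: no left child.
  At 31: go right to 19.
    At 19: go left to 1.
      At 1: no left child.
      At 1: go right to 23.
        At 23: go left to 13.
          13 is a leaf — visit 13.
        At 23: no right child.
        Visit 23.
      Visit 1.
    At 19: go right to 15.
      At 15: go left to 12.
        12 is a leaf — visit 12.
      At 15: go right to 24.
        24 is a leaf — visit 24.
      Visit 15.
    Visit 19.
  Visit 31.
At 34: no right child.
Visit 34.
Full post-order sequence: 13, 23, 1, 12, 24, 15, 19, 31, 34.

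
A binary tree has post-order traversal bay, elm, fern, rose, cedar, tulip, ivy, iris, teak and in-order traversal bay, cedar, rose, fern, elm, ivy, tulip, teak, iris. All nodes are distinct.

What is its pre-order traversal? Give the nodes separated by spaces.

teak ivy cedar bay rose fern elm tulip iris

The last element of post-order is the root; it splits in-order into left and right subtrees.
Root teak: left subtree has 7 nodes {bay, cedar, rose, fern, elm, ivy, tulip}, right has 1 {iris}.
  Root ivy: left subtree has 5 nodes {bay, cedar, rose, fern, elm}, right has 1 {tulip}.
    Root cedar: left subtree has 1 node {bay}, right has 3 {rose, fern, elm}.
      Root rose: left subtree has 0 nodes { }, right has 2 {fern, elm}.
        Root fern: left subtree has 0 nodes { }, right has 1 {elm}.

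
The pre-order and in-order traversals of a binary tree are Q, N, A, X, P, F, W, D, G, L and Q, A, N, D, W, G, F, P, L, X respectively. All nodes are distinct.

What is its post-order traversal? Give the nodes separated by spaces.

A D G W F L P X N Q

The first element of pre-order is the root; it splits in-order into left and right subtrees.
Root Q: left subtree has 0 nodes { }, right has 9 {A, N, D, W, G, F, P, L, X}.
  Root N: left subtree has 1 node {A}, right has 7 {D, W, G, F, P, L, X}.
    Root X: left subtree has 6 nodes {D, W, G, F, P, L}, right has 0 { }.
      Root P: left subtree has 4 nodes {D, W, G, F}, right has 1 {L}.
        Root F: left subtree has 3 nodes {D, W, G}, right has 0 { }.
          Root W: left subtree has 1 node {D}, right has 1 {G}.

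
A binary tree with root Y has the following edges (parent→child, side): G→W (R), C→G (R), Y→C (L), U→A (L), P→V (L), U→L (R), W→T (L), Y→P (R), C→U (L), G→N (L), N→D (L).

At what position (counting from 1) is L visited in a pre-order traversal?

5

Pre-order visits the node, then its left subtree, then its right subtree.
Visit Y.
At Y: go left to C.
  Visit C.
  At C: go left to U.
    Visit U.
    At U: go left to A.
      A is a leaf — visit A.
    At U: go right to L.
      L is a leaf — visit L.
  At C: go right to G.
    Visit G.
    At G: go left to N.
      Visit N.
      At N: go left to D.
        D is a leaf — visit D.
      At N: no right child.
    At G: go right to W.
      Visit W.
      At W: go left to T.
        T is a leaf — visit T.
      At W: no right child.
At Y: go right to P.
  Visit P.
  At P: go left to V.
    V is a leaf — visit V.
  At P: no right child.
Full pre-order sequence: Y, C, U, A, L, G, N, D, W, T, P, V.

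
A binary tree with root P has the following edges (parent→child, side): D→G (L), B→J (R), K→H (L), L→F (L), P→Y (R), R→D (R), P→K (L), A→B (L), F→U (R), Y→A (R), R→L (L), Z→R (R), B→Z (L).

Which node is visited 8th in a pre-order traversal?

R

Pre-order visits the node, then its left subtree, then its right subtree.
Visit P.
At P: go left to K.
  Visit K.
  At K: go left to H.
    H is a leaf — visit H.
  At K: no right child.
At P: go right to Y.
  Visit Y.
  At Y: no left child.
  At Y: go right to A.
    Visit A.
    At A: go left to B.
      Visit B.
      At B: go left to Z.
        Visit Z.
        At Z: no left child.
        At Z: go right to R.
          Visit R.
          At R: go left to L.
            Visit L.
            At L: go left to F.
              Visit F.
              At F: no left child.
              At F: go right to U.
                U is a leaf — visit U.
            At L: no right child.
          At R: go right to D.
            Visit D.
            At D: go left to G.
              G is a leaf — visit G.
            At D: no right child.
      At B: go right to J.
        J is a leaf — visit J.
    At A: no right child.
Full pre-order sequence: P, K, H, Y, A, B, Z, R, L, F, U, D, G, J.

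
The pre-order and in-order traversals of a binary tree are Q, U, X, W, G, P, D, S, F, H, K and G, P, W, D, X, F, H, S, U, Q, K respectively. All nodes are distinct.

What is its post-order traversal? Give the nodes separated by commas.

The first element of pre-order is the root; it splits in-order into left and right subtrees.
Root Q: left subtree has 9 nodes {G, P, W, D, X, F, H, S, U}, right has 1 {K}.
  Root U: left subtree has 8 nodes {G, P, W, D, X, F, H, S}, right has 0 { }.
    Root X: left subtree has 4 nodes {G, P, W, D}, right has 3 {F, H, S}.
      Root W: left subtree has 2 nodes {G, P}, right has 1 {D}.
        Root G: left subtree has 0 nodes { }, right has 1 {P}.
      Root S: left subtree has 2 nodes {F, H}, right has 0 { }.
        Root F: left subtree has 0 nodes { }, right has 1 {H}.

P, G, D, W, H, F, S, X, U, K, Q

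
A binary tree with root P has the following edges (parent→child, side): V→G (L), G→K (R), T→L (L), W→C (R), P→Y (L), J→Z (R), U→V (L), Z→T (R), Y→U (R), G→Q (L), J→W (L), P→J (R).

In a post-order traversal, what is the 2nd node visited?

Post-order visits the left subtree, then the right subtree, then the node.
At P: go left to Y.
  At Y: no left child.
  At Y: go right to U.
    At U: go left to V.
      At V: go left to G.
        At G: go left to Q.
          Q is a leaf — visit Q.
        At G: go right to K.
          K is a leaf — visit K.
        Visit G.
      At V: no right child.
      Visit V.
    At U: no right child.
    Visit U.
  Visit Y.
At P: go right to J.
  At J: go left to W.
    At W: no left child.
    At W: go right to C.
      C is a leaf — visit C.
    Visit W.
  At J: go right to Z.
    At Z: no left child.
    At Z: go right to T.
      At T: go left to L.
        L is a leaf — visit L.
      At T: no right child.
      Visit T.
    Visit Z.
  Visit J.
Visit P.
Full post-order sequence: Q, K, G, V, U, Y, C, W, L, T, Z, J, P.

K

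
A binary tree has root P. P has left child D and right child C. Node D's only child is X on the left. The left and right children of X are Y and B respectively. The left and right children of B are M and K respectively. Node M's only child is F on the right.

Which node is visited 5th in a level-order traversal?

Level-order visits nodes level by level from the root, left to right within each level.
Level 0: P
Level 1: D, C
Level 2: X
Level 3: Y, B
Level 4: M, K
Level 5: F
Full level-order sequence: P, D, C, X, Y, B, M, K, F.

Y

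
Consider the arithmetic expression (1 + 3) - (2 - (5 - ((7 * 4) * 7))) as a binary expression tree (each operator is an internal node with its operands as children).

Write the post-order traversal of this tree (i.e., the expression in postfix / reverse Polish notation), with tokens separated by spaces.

1 3 + 2 5 7 4 * 7 * - - -

Post-order on an expression tree gives postfix notation: for each operator, emit left operand, right operand, then the operator.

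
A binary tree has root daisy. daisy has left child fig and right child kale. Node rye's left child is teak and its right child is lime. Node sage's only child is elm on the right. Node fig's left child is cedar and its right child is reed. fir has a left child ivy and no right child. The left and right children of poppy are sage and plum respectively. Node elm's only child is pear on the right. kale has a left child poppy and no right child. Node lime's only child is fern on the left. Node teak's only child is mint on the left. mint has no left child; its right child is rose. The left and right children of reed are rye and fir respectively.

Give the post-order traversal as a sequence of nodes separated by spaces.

Post-order visits the left subtree, then the right subtree, then the node.
At daisy: go left to fig.
  At fig: go left to cedar.
    cedar is a leaf — visit cedar.
  At fig: go right to reed.
    At reed: go left to rye.
      At rye: go left to teak.
        At teak: go left to mint.
          At mint: no left child.
          At mint: go right to rose.
            rose is a leaf — visit rose.
          Visit mint.
        At teak: no right child.
        Visit teak.
      At rye: go right to lime.
        At lime: go left to fern.
          fern is a leaf — visit fern.
        At lime: no right child.
        Visit lime.
      Visit rye.
    At reed: go right to fir.
      At fir: go left to ivy.
        ivy is a leaf — visit ivy.
      At fir: no right child.
      Visit fir.
    Visit reed.
  Visit fig.
At daisy: go right to kale.
  At kale: go left to poppy.
    At poppy: go left to sage.
      At sage: no left child.
      At sage: go right to elm.
        At elm: no left child.
        At elm: go right to pear.
          pear is a leaf — visit pear.
        Visit elm.
      Visit sage.
    At poppy: go right to plum.
      plum is a leaf — visit plum.
    Visit poppy.
  At kale: no right child.
  Visit kale.
Visit daisy.

cedar rose mint teak fern lime rye ivy fir reed fig pear elm sage plum poppy kale daisy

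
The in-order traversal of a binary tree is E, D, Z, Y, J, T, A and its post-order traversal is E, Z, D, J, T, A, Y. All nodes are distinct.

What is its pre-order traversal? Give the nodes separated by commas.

The last element of post-order is the root; it splits in-order into left and right subtrees.
Root Y: left subtree has 3 nodes {E, D, Z}, right has 3 {J, T, A}.
  Root D: left subtree has 1 node {E}, right has 1 {Z}.
  Root A: left subtree has 2 nodes {J, T}, right has 0 { }.
    Root T: left subtree has 1 node {J}, right has 0 { }.

Y, D, E, Z, A, T, J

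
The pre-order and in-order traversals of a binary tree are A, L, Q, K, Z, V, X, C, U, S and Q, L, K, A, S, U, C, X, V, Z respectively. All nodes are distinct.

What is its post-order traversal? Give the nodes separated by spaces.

The first element of pre-order is the root; it splits in-order into left and right subtrees.
Root A: left subtree has 3 nodes {Q, L, K}, right has 6 {S, U, C, X, V, Z}.
  Root L: left subtree has 1 node {Q}, right has 1 {K}.
  Root Z: left subtree has 5 nodes {S, U, C, X, V}, right has 0 { }.
    Root V: left subtree has 4 nodes {S, U, C, X}, right has 0 { }.
      Root X: left subtree has 3 nodes {S, U, C}, right has 0 { }.
        Root C: left subtree has 2 nodes {S, U}, right has 0 { }.
          Root U: left subtree has 1 node {S}, right has 0 { }.

Q K L S U C X V Z A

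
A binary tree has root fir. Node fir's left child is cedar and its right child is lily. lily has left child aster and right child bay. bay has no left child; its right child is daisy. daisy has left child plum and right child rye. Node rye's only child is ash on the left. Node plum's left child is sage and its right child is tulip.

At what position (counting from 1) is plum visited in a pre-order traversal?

Pre-order visits the node, then its left subtree, then its right subtree.
Visit fir.
At fir: go left to cedar.
  cedar is a leaf — visit cedar.
At fir: go right to lily.
  Visit lily.
  At lily: go left to aster.
    aster is a leaf — visit aster.
  At lily: go right to bay.
    Visit bay.
    At bay: no left child.
    At bay: go right to daisy.
      Visit daisy.
      At daisy: go left to plum.
        Visit plum.
        At plum: go left to sage.
          sage is a leaf — visit sage.
        At plum: go right to tulip.
          tulip is a leaf — visit tulip.
      At daisy: go right to rye.
        Visit rye.
        At rye: go left to ash.
          ash is a leaf — visit ash.
        At rye: no right child.
Full pre-order sequence: fir, cedar, lily, aster, bay, daisy, plum, sage, tulip, rye, ash.

7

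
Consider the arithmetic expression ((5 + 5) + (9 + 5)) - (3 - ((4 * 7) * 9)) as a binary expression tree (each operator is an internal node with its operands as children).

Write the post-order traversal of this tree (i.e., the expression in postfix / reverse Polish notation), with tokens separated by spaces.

5 5 + 9 5 + + 3 4 7 * 9 * - -

Post-order on an expression tree gives postfix notation: for each operator, emit left operand, right operand, then the operator.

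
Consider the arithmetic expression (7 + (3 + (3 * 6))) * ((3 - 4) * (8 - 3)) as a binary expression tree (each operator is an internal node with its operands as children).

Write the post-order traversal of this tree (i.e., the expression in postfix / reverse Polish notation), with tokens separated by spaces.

7 3 3 6 * + + 3 4 - 8 3 - * *

Post-order on an expression tree gives postfix notation: for each operator, emit left operand, right operand, then the operator.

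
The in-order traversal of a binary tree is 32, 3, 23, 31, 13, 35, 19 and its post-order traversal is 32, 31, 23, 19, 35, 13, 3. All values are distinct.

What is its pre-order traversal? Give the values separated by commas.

The last element of post-order is the root; it splits in-order into left and right subtrees.
Root 3: left subtree has 1 node {32}, right has 5 {23, 31, 13, 35, 19}.
  Root 13: left subtree has 2 nodes {23, 31}, right has 2 {35, 19}.
    Root 23: left subtree has 0 nodes { }, right has 1 {31}.
    Root 35: left subtree has 0 nodes { }, right has 1 {19}.

3, 32, 13, 23, 31, 35, 19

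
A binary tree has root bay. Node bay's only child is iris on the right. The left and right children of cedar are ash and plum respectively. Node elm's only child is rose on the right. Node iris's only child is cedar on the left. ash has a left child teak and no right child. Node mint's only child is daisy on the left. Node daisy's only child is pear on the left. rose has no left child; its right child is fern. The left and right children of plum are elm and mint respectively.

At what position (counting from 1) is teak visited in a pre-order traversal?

Pre-order visits the node, then its left subtree, then its right subtree.
Visit bay.
At bay: no left child.
At bay: go right to iris.
  Visit iris.
  At iris: go left to cedar.
    Visit cedar.
    At cedar: go left to ash.
      Visit ash.
      At ash: go left to teak.
        teak is a leaf — visit teak.
      At ash: no right child.
    At cedar: go right to plum.
      Visit plum.
      At plum: go left to elm.
        Visit elm.
        At elm: no left child.
        At elm: go right to rose.
          Visit rose.
          At rose: no left child.
          At rose: go right to fern.
            fern is a leaf — visit fern.
      At plum: go right to mint.
        Visit mint.
        At mint: go left to daisy.
          Visit daisy.
          At daisy: go left to pear.
            pear is a leaf — visit pear.
          At daisy: no right child.
        At mint: no right child.
  At iris: no right child.
Full pre-order sequence: bay, iris, cedar, ash, teak, plum, elm, rose, fern, mint, daisy, pear.

5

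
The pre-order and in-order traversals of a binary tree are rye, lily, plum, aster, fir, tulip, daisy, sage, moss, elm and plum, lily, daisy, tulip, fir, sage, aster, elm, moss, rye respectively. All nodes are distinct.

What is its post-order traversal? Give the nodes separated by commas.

plum, daisy, tulip, sage, fir, elm, moss, aster, lily, rye

The first element of pre-order is the root; it splits in-order into left and right subtrees.
Root rye: left subtree has 9 nodes {plum, lily, daisy, tulip, fir, sage, aster, elm, moss}, right has 0 { }.
  Root lily: left subtree has 1 node {plum}, right has 7 {daisy, tulip, fir, sage, aster, elm, moss}.
    Root aster: left subtree has 4 nodes {daisy, tulip, fir, sage}, right has 2 {elm, moss}.
      Root fir: left subtree has 2 nodes {daisy, tulip}, right has 1 {sage}.
        Root tulip: left subtree has 1 node {daisy}, right has 0 { }.
      Root moss: left subtree has 1 node {elm}, right has 0 { }.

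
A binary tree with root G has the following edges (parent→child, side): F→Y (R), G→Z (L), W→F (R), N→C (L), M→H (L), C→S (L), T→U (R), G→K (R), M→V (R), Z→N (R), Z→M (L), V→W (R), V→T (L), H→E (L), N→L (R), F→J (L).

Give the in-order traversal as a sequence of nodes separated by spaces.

In-order visits the left subtree, then the node, then the right subtree.
At G: go left to Z.
  At Z: go left to M.
    At M: go left to H.
      At H: go left to E.
        E is a leaf — visit E.
      Visit H.
      At H: no right child.
    Visit M.
    At M: go right to V.
      At V: go left to T.
        At T: no left child.
        Visit T.
        At T: go right to U.
          U is a leaf — visit U.
      Visit V.
      At V: go right to W.
        At W: no left child.
        Visit W.
        At W: go right to F.
          At F: go left to J.
            J is a leaf — visit J.
          Visit F.
          At F: go right to Y.
            Y is a leaf — visit Y.
  Visit Z.
  At Z: go right to N.
    At N: go left to C.
      At C: go left to S.
        S is a leaf — visit S.
      Visit C.
      At C: no right child.
    Visit N.
    At N: go right to L.
      L is a leaf — visit L.
Visit G.
At G: go right to K.
  K is a leaf — visit K.

E H M T U V W J F Y Z S C N L G K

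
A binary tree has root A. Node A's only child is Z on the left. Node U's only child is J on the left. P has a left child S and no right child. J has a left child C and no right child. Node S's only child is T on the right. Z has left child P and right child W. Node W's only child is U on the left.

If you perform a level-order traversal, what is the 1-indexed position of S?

Level-order visits nodes level by level from the root, left to right within each level.
Level 0: A
Level 1: Z
Level 2: P, W
Level 3: S, U
Level 4: T, J
Level 5: C
Full level-order sequence: A, Z, P, W, S, U, T, J, C.

5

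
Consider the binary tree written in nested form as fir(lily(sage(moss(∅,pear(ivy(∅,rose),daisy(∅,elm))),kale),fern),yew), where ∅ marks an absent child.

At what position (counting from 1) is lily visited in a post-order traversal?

Post-order visits the left subtree, then the right subtree, then the node.
At fir: go left to lily.
  At lily: go left to sage.
    At sage: go left to moss.
      At moss: no left child.
      At moss: go right to pear.
        At pear: go left to ivy.
          At ivy: no left child.
          At ivy: go right to rose.
            rose is a leaf — visit rose.
          Visit ivy.
        At pear: go right to daisy.
          At daisy: no left child.
          At daisy: go right to elm.
            elm is a leaf — visit elm.
          Visit daisy.
        Visit pear.
      Visit moss.
    At sage: go right to kale.
      kale is a leaf — visit kale.
    Visit sage.
  At lily: go right to fern.
    fern is a leaf — visit fern.
  Visit lily.
At fir: go right to yew.
  yew is a leaf — visit yew.
Visit fir.
Full post-order sequence: rose, ivy, elm, daisy, pear, moss, kale, sage, fern, lily, yew, fir.

10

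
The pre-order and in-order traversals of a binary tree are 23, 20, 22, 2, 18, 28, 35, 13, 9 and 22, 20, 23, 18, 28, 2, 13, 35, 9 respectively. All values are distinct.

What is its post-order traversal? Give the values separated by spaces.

22 20 28 18 13 9 35 2 23

The first element of pre-order is the root; it splits in-order into left and right subtrees.
Root 23: left subtree has 2 nodes {22, 20}, right has 6 {18, 28, 2, 13, 35, 9}.
  Root 20: left subtree has 1 node {22}, right has 0 { }.
  Root 2: left subtree has 2 nodes {18, 28}, right has 3 {13, 35, 9}.
    Root 18: left subtree has 0 nodes { }, right has 1 {28}.
    Root 35: left subtree has 1 node {13}, right has 1 {9}.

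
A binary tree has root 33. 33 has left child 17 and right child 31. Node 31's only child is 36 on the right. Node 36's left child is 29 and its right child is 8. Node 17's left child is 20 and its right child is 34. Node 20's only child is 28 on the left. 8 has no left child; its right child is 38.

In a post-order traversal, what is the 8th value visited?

36

Post-order visits the left subtree, then the right subtree, then the node.
At 33: go left to 17.
  At 17: go left to 20.
    At 20: go left to 28.
      28 is a leaf — visit 28.
    At 20: no right child.
    Visit 20.
  At 17: go right to 34.
    34 is a leaf — visit 34.
  Visit 17.
At 33: go right to 31.
  At 31: no left child.
  At 31: go right to 36.
    At 36: go left to 29.
      29 is a leaf — visit 29.
    At 36: go right to 8.
      At 8: no left child.
      At 8: go right to 38.
        38 is a leaf — visit 38.
      Visit 8.
    Visit 36.
  Visit 31.
Visit 33.
Full post-order sequence: 28, 20, 34, 17, 29, 38, 8, 36, 31, 33.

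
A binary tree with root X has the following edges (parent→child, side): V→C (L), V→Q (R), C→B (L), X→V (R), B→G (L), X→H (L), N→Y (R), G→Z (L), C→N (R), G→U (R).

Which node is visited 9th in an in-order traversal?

Y

In-order visits the left subtree, then the node, then the right subtree.
At X: go left to H.
  H is a leaf — visit H.
Visit X.
At X: go right to V.
  At V: go left to C.
    At C: go left to B.
      At B: go left to G.
        At G: go left to Z.
          Z is a leaf — visit Z.
        Visit G.
        At G: go right to U.
          U is a leaf — visit U.
      Visit B.
      At B: no right child.
    Visit C.
    At C: go right to N.
      At N: no left child.
      Visit N.
      At N: go right to Y.
        Y is a leaf — visit Y.
  Visit V.
  At V: go right to Q.
    Q is a leaf — visit Q.
Full in-order sequence: H, X, Z, G, U, B, C, N, Y, V, Q.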